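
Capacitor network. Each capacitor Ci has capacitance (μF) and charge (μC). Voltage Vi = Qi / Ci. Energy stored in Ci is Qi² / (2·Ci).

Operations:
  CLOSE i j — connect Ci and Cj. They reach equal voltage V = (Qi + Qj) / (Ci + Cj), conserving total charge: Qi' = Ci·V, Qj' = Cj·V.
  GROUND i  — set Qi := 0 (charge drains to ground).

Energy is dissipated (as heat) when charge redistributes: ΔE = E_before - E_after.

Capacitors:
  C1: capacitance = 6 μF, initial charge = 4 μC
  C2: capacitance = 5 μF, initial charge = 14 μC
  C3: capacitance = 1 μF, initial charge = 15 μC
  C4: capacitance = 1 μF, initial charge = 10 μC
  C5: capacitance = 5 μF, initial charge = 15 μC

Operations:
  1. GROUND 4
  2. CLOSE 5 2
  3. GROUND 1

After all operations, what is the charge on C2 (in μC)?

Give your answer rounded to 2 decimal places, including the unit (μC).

Answer: 14.50 μC

Derivation:
Initial: C1(6μF, Q=4μC, V=0.67V), C2(5μF, Q=14μC, V=2.80V), C3(1μF, Q=15μC, V=15.00V), C4(1μF, Q=10μC, V=10.00V), C5(5μF, Q=15μC, V=3.00V)
Op 1: GROUND 4: Q4=0; energy lost=50.000
Op 2: CLOSE 5-2: Q_total=29.00, C_total=10.00, V=2.90; Q5=14.50, Q2=14.50; dissipated=0.050
Op 3: GROUND 1: Q1=0; energy lost=1.333
Final charges: Q1=0.00, Q2=14.50, Q3=15.00, Q4=0.00, Q5=14.50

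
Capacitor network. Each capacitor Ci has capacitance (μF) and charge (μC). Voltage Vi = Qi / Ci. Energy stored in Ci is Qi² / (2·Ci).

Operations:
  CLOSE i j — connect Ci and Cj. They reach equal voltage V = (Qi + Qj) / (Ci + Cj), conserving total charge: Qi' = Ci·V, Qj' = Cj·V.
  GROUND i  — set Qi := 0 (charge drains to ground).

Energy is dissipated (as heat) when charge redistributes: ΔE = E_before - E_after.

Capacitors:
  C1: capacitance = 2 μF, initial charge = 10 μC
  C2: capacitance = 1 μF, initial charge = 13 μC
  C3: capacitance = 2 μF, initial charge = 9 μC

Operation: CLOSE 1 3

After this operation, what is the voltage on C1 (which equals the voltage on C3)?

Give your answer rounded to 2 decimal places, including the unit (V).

Initial: C1(2μF, Q=10μC, V=5.00V), C2(1μF, Q=13μC, V=13.00V), C3(2μF, Q=9μC, V=4.50V)
Op 1: CLOSE 1-3: Q_total=19.00, C_total=4.00, V=4.75; Q1=9.50, Q3=9.50; dissipated=0.125

Answer: 4.75 V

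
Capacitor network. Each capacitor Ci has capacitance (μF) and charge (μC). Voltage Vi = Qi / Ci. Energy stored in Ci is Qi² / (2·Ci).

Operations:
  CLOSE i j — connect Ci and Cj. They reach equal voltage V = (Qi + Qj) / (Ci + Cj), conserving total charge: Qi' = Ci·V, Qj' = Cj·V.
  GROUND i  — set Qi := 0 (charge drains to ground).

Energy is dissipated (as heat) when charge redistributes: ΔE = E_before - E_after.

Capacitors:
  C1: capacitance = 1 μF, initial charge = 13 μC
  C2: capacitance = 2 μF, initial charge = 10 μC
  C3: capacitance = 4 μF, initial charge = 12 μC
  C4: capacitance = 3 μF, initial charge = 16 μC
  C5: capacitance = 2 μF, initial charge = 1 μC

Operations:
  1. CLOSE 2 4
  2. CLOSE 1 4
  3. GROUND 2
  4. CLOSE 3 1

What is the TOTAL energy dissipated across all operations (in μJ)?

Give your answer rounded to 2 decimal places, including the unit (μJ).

Initial: C1(1μF, Q=13μC, V=13.00V), C2(2μF, Q=10μC, V=5.00V), C3(4μF, Q=12μC, V=3.00V), C4(3μF, Q=16μC, V=5.33V), C5(2μF, Q=1μC, V=0.50V)
Op 1: CLOSE 2-4: Q_total=26.00, C_total=5.00, V=5.20; Q2=10.40, Q4=15.60; dissipated=0.067
Op 2: CLOSE 1-4: Q_total=28.60, C_total=4.00, V=7.15; Q1=7.15, Q4=21.45; dissipated=22.815
Op 3: GROUND 2: Q2=0; energy lost=27.040
Op 4: CLOSE 3-1: Q_total=19.15, C_total=5.00, V=3.83; Q3=15.32, Q1=3.83; dissipated=6.889
Total dissipated: 56.811 μJ

Answer: 56.81 μJ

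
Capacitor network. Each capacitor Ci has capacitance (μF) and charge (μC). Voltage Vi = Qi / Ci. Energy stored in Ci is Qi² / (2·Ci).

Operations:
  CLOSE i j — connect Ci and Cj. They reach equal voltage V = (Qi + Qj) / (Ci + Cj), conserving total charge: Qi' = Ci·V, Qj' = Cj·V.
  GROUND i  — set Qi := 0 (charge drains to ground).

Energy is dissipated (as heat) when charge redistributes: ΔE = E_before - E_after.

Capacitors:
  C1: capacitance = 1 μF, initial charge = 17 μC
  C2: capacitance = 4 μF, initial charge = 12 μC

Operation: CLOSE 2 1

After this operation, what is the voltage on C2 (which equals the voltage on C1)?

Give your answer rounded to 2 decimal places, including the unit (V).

Initial: C1(1μF, Q=17μC, V=17.00V), C2(4μF, Q=12μC, V=3.00V)
Op 1: CLOSE 2-1: Q_total=29.00, C_total=5.00, V=5.80; Q2=23.20, Q1=5.80; dissipated=78.400

Answer: 5.80 V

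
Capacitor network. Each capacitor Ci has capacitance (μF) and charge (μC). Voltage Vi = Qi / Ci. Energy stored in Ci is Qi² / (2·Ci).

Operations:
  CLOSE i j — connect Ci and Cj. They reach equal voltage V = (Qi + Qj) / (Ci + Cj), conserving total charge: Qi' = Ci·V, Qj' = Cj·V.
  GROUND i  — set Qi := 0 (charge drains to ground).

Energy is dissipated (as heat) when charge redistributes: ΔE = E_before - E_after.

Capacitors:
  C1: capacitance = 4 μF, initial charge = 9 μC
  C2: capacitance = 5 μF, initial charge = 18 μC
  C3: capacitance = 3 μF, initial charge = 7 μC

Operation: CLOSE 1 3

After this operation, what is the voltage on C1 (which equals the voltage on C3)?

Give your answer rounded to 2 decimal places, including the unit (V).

Answer: 2.29 V

Derivation:
Initial: C1(4μF, Q=9μC, V=2.25V), C2(5μF, Q=18μC, V=3.60V), C3(3μF, Q=7μC, V=2.33V)
Op 1: CLOSE 1-3: Q_total=16.00, C_total=7.00, V=2.29; Q1=9.14, Q3=6.86; dissipated=0.006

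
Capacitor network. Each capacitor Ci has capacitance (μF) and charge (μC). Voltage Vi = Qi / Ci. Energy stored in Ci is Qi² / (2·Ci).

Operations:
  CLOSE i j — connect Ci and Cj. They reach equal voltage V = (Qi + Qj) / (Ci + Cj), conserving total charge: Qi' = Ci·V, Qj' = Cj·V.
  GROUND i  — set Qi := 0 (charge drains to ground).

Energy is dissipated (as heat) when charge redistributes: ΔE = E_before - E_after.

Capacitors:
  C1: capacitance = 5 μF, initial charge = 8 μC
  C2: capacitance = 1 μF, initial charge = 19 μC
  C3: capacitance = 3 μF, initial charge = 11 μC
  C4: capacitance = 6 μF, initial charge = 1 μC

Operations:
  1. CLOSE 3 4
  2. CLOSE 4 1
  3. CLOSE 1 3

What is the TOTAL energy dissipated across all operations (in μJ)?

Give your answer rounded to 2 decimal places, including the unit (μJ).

Initial: C1(5μF, Q=8μC, V=1.60V), C2(1μF, Q=19μC, V=19.00V), C3(3μF, Q=11μC, V=3.67V), C4(6μF, Q=1μC, V=0.17V)
Op 1: CLOSE 3-4: Q_total=12.00, C_total=9.00, V=1.33; Q3=4.00, Q4=8.00; dissipated=12.250
Op 2: CLOSE 4-1: Q_total=16.00, C_total=11.00, V=1.45; Q4=8.73, Q1=7.27; dissipated=0.097
Op 3: CLOSE 1-3: Q_total=11.27, C_total=8.00, V=1.41; Q1=7.05, Q3=4.23; dissipated=0.014
Total dissipated: 12.361 μJ

Answer: 12.36 μJ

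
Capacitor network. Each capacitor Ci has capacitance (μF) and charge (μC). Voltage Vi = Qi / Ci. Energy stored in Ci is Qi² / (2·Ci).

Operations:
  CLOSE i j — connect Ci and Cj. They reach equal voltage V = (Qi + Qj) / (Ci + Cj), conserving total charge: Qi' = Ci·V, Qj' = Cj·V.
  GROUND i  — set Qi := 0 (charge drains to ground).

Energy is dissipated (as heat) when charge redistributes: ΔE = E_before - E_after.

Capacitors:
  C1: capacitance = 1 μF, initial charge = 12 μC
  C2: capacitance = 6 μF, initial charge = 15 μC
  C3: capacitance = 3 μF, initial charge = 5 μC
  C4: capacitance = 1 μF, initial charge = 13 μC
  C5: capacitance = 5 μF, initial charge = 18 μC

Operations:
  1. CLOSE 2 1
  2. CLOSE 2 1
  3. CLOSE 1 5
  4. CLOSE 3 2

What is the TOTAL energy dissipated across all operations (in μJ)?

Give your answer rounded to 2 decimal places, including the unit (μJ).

Answer: 43.50 μJ

Derivation:
Initial: C1(1μF, Q=12μC, V=12.00V), C2(6μF, Q=15μC, V=2.50V), C3(3μF, Q=5μC, V=1.67V), C4(1μF, Q=13μC, V=13.00V), C5(5μF, Q=18μC, V=3.60V)
Op 1: CLOSE 2-1: Q_total=27.00, C_total=7.00, V=3.86; Q2=23.14, Q1=3.86; dissipated=38.679
Op 2: CLOSE 2-1: Q_total=27.00, C_total=7.00, V=3.86; Q2=23.14, Q1=3.86; dissipated=0.000
Op 3: CLOSE 1-5: Q_total=21.86, C_total=6.00, V=3.64; Q1=3.64, Q5=18.21; dissipated=0.028
Op 4: CLOSE 3-2: Q_total=28.14, C_total=9.00, V=3.13; Q3=9.38, Q2=18.76; dissipated=4.798
Total dissipated: 43.504 μJ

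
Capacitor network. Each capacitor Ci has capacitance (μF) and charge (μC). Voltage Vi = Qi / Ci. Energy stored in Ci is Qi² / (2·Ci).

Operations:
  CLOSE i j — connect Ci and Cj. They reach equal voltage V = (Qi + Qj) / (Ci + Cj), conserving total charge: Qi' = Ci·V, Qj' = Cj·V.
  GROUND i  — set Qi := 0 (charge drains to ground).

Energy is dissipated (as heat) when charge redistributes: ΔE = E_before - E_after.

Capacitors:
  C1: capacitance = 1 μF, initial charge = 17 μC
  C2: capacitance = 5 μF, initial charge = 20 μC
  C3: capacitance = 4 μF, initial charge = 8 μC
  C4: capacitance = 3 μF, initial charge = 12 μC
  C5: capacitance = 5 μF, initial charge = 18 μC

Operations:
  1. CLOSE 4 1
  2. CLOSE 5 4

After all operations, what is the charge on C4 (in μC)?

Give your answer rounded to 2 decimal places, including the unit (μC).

Initial: C1(1μF, Q=17μC, V=17.00V), C2(5μF, Q=20μC, V=4.00V), C3(4μF, Q=8μC, V=2.00V), C4(3μF, Q=12μC, V=4.00V), C5(5μF, Q=18μC, V=3.60V)
Op 1: CLOSE 4-1: Q_total=29.00, C_total=4.00, V=7.25; Q4=21.75, Q1=7.25; dissipated=63.375
Op 2: CLOSE 5-4: Q_total=39.75, C_total=8.00, V=4.97; Q5=24.84, Q4=14.91; dissipated=12.490
Final charges: Q1=7.25, Q2=20.00, Q3=8.00, Q4=14.91, Q5=24.84

Answer: 14.91 μC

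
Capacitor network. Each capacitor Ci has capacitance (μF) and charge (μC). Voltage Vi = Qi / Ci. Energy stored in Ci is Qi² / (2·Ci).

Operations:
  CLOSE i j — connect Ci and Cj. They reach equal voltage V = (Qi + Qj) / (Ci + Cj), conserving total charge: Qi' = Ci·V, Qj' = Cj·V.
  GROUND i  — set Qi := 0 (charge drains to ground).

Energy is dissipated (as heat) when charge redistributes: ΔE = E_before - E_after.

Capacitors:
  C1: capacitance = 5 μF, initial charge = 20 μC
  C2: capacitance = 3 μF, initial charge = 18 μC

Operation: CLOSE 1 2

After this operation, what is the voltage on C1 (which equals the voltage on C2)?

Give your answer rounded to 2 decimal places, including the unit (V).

Answer: 4.75 V

Derivation:
Initial: C1(5μF, Q=20μC, V=4.00V), C2(3μF, Q=18μC, V=6.00V)
Op 1: CLOSE 1-2: Q_total=38.00, C_total=8.00, V=4.75; Q1=23.75, Q2=14.25; dissipated=3.750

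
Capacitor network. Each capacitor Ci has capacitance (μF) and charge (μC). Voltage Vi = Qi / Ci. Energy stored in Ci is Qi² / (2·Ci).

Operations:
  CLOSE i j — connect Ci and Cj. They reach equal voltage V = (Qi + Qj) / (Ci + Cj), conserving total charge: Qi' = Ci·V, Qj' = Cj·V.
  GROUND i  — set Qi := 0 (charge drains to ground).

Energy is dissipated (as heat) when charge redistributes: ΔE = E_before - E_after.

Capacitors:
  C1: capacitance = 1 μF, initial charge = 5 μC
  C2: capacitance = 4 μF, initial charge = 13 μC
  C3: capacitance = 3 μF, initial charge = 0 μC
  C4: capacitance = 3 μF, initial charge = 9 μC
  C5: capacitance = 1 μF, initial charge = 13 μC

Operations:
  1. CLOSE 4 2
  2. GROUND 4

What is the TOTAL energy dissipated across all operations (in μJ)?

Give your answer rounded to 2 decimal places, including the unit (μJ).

Answer: 14.87 μJ

Derivation:
Initial: C1(1μF, Q=5μC, V=5.00V), C2(4μF, Q=13μC, V=3.25V), C3(3μF, Q=0μC, V=0.00V), C4(3μF, Q=9μC, V=3.00V), C5(1μF, Q=13μC, V=13.00V)
Op 1: CLOSE 4-2: Q_total=22.00, C_total=7.00, V=3.14; Q4=9.43, Q2=12.57; dissipated=0.054
Op 2: GROUND 4: Q4=0; energy lost=14.816
Total dissipated: 14.870 μJ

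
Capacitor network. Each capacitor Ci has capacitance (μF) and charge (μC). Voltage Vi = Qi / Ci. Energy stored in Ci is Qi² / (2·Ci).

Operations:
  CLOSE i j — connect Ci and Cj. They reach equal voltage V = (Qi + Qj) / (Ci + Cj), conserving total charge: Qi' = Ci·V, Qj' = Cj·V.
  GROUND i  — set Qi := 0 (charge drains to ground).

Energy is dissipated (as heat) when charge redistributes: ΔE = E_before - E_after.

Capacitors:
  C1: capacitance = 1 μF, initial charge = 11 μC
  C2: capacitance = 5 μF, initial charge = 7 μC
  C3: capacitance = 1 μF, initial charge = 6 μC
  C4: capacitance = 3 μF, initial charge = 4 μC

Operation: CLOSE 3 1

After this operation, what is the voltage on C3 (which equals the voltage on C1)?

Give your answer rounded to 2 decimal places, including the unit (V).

Answer: 8.50 V

Derivation:
Initial: C1(1μF, Q=11μC, V=11.00V), C2(5μF, Q=7μC, V=1.40V), C3(1μF, Q=6μC, V=6.00V), C4(3μF, Q=4μC, V=1.33V)
Op 1: CLOSE 3-1: Q_total=17.00, C_total=2.00, V=8.50; Q3=8.50, Q1=8.50; dissipated=6.250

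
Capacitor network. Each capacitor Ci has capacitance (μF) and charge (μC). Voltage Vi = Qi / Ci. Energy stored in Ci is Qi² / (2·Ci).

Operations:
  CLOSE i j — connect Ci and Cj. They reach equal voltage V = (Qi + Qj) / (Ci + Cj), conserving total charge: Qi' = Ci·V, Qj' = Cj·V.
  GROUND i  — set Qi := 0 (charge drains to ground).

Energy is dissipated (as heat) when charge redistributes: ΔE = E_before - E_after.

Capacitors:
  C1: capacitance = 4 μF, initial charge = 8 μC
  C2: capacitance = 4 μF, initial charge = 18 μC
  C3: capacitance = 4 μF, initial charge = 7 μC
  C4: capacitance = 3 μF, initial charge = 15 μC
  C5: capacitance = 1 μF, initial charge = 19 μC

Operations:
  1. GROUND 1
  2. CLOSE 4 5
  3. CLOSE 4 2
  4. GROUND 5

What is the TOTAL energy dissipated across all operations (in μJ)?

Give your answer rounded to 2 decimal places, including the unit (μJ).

Answer: 131.34 μJ

Derivation:
Initial: C1(4μF, Q=8μC, V=2.00V), C2(4μF, Q=18μC, V=4.50V), C3(4μF, Q=7μC, V=1.75V), C4(3μF, Q=15μC, V=5.00V), C5(1μF, Q=19μC, V=19.00V)
Op 1: GROUND 1: Q1=0; energy lost=8.000
Op 2: CLOSE 4-5: Q_total=34.00, C_total=4.00, V=8.50; Q4=25.50, Q5=8.50; dissipated=73.500
Op 3: CLOSE 4-2: Q_total=43.50, C_total=7.00, V=6.21; Q4=18.64, Q2=24.86; dissipated=13.714
Op 4: GROUND 5: Q5=0; energy lost=36.125
Total dissipated: 131.339 μJ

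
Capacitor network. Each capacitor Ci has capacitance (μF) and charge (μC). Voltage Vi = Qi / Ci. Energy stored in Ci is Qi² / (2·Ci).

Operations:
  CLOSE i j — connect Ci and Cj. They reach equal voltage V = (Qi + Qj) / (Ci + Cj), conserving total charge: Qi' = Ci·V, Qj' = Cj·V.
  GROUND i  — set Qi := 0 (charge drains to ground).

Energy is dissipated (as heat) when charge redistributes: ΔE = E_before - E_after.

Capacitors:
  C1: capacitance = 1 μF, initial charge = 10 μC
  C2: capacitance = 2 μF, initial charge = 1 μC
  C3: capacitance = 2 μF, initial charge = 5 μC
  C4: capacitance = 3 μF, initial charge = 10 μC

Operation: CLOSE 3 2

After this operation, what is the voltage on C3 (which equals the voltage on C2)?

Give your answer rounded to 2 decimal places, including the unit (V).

Answer: 1.50 V

Derivation:
Initial: C1(1μF, Q=10μC, V=10.00V), C2(2μF, Q=1μC, V=0.50V), C3(2μF, Q=5μC, V=2.50V), C4(3μF, Q=10μC, V=3.33V)
Op 1: CLOSE 3-2: Q_total=6.00, C_total=4.00, V=1.50; Q3=3.00, Q2=3.00; dissipated=2.000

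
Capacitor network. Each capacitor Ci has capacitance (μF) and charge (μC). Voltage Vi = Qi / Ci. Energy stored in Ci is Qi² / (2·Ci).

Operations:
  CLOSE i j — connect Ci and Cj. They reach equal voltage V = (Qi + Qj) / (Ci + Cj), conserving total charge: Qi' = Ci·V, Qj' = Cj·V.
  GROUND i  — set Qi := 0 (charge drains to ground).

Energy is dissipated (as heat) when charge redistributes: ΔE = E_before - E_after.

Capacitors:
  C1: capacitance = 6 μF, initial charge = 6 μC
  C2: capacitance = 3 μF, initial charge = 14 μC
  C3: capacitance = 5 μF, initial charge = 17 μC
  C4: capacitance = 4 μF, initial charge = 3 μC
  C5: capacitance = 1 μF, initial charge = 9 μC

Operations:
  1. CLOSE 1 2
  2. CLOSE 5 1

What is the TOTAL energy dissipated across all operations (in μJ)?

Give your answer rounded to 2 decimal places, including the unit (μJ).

Initial: C1(6μF, Q=6μC, V=1.00V), C2(3μF, Q=14μC, V=4.67V), C3(5μF, Q=17μC, V=3.40V), C4(4μF, Q=3μC, V=0.75V), C5(1μF, Q=9μC, V=9.00V)
Op 1: CLOSE 1-2: Q_total=20.00, C_total=9.00, V=2.22; Q1=13.33, Q2=6.67; dissipated=13.444
Op 2: CLOSE 5-1: Q_total=22.33, C_total=7.00, V=3.19; Q5=3.19, Q1=19.14; dissipated=19.688
Total dissipated: 33.132 μJ

Answer: 33.13 μJ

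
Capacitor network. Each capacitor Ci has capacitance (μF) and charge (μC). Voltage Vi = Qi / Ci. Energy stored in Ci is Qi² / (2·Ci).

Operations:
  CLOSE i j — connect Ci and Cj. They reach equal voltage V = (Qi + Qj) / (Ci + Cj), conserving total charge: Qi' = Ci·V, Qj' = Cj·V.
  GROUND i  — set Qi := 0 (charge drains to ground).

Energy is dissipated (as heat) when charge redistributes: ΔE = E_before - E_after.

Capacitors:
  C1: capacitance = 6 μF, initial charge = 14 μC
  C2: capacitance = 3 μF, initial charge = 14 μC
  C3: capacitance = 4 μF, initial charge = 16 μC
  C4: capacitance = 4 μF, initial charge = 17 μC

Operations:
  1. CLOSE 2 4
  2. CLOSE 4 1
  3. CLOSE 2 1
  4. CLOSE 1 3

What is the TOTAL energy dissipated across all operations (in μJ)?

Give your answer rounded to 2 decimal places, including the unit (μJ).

Initial: C1(6μF, Q=14μC, V=2.33V), C2(3μF, Q=14μC, V=4.67V), C3(4μF, Q=16μC, V=4.00V), C4(4μF, Q=17μC, V=4.25V)
Op 1: CLOSE 2-4: Q_total=31.00, C_total=7.00, V=4.43; Q2=13.29, Q4=17.71; dissipated=0.149
Op 2: CLOSE 4-1: Q_total=31.71, C_total=10.00, V=3.17; Q4=12.69, Q1=19.03; dissipated=5.268
Op 3: CLOSE 2-1: Q_total=32.31, C_total=9.00, V=3.59; Q2=10.77, Q1=21.54; dissipated=1.580
Op 4: CLOSE 1-3: Q_total=37.54, C_total=10.00, V=3.75; Q1=22.53, Q3=15.02; dissipated=0.201
Total dissipated: 7.198 μJ

Answer: 7.20 μJ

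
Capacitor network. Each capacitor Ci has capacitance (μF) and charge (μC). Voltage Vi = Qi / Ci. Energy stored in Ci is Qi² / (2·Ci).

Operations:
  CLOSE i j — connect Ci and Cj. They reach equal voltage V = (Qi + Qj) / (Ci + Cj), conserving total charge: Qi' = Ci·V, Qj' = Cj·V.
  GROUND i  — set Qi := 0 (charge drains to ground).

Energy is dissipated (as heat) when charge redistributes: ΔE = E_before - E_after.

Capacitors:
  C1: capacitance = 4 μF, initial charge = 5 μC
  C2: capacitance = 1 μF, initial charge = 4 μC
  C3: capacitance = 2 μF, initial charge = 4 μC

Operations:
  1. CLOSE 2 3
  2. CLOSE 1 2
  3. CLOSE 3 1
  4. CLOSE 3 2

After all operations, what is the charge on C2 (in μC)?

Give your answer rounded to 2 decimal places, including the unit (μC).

Answer: 1.79 μC

Derivation:
Initial: C1(4μF, Q=5μC, V=1.25V), C2(1μF, Q=4μC, V=4.00V), C3(2μF, Q=4μC, V=2.00V)
Op 1: CLOSE 2-3: Q_total=8.00, C_total=3.00, V=2.67; Q2=2.67, Q3=5.33; dissipated=1.333
Op 2: CLOSE 1-2: Q_total=7.67, C_total=5.00, V=1.53; Q1=6.13, Q2=1.53; dissipated=0.803
Op 3: CLOSE 3-1: Q_total=11.47, C_total=6.00, V=1.91; Q3=3.82, Q1=7.64; dissipated=0.856
Op 4: CLOSE 3-2: Q_total=5.36, C_total=3.00, V=1.79; Q3=3.57, Q2=1.79; dissipated=0.048
Final charges: Q1=7.64, Q2=1.79, Q3=3.57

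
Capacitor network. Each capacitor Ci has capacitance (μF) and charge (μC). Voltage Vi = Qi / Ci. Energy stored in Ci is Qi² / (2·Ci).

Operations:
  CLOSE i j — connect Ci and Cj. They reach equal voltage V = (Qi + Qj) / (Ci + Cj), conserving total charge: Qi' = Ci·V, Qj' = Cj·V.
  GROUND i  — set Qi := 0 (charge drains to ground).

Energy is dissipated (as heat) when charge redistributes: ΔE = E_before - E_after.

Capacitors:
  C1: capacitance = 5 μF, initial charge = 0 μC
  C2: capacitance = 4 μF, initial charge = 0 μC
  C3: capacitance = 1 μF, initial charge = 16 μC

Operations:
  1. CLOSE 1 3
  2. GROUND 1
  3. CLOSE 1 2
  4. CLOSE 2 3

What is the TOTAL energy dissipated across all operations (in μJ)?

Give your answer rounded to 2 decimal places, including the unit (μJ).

Initial: C1(5μF, Q=0μC, V=0.00V), C2(4μF, Q=0μC, V=0.00V), C3(1μF, Q=16μC, V=16.00V)
Op 1: CLOSE 1-3: Q_total=16.00, C_total=6.00, V=2.67; Q1=13.33, Q3=2.67; dissipated=106.667
Op 2: GROUND 1: Q1=0; energy lost=17.778
Op 3: CLOSE 1-2: Q_total=0.00, C_total=9.00, V=0.00; Q1=0.00, Q2=0.00; dissipated=0.000
Op 4: CLOSE 2-3: Q_total=2.67, C_total=5.00, V=0.53; Q2=2.13, Q3=0.53; dissipated=2.844
Total dissipated: 127.289 μJ

Answer: 127.29 μJ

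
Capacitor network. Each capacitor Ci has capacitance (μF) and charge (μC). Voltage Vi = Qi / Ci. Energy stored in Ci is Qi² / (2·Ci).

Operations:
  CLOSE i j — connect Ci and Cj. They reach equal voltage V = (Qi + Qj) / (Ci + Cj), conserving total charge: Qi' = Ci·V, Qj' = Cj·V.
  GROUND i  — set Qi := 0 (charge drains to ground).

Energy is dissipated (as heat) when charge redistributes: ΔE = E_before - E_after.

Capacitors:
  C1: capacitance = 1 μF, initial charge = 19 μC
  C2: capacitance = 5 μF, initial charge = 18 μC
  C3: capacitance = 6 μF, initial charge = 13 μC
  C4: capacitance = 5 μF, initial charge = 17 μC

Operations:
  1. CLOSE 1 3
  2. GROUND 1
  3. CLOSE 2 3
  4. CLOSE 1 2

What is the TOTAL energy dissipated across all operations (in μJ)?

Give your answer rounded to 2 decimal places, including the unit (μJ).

Answer: 140.28 μJ

Derivation:
Initial: C1(1μF, Q=19μC, V=19.00V), C2(5μF, Q=18μC, V=3.60V), C3(6μF, Q=13μC, V=2.17V), C4(5μF, Q=17μC, V=3.40V)
Op 1: CLOSE 1-3: Q_total=32.00, C_total=7.00, V=4.57; Q1=4.57, Q3=27.43; dissipated=121.440
Op 2: GROUND 1: Q1=0; energy lost=10.449
Op 3: CLOSE 2-3: Q_total=45.43, C_total=11.00, V=4.13; Q2=20.65, Q3=24.78; dissipated=1.287
Op 4: CLOSE 1-2: Q_total=20.65, C_total=6.00, V=3.44; Q1=3.44, Q2=17.21; dissipated=7.107
Total dissipated: 140.283 μJ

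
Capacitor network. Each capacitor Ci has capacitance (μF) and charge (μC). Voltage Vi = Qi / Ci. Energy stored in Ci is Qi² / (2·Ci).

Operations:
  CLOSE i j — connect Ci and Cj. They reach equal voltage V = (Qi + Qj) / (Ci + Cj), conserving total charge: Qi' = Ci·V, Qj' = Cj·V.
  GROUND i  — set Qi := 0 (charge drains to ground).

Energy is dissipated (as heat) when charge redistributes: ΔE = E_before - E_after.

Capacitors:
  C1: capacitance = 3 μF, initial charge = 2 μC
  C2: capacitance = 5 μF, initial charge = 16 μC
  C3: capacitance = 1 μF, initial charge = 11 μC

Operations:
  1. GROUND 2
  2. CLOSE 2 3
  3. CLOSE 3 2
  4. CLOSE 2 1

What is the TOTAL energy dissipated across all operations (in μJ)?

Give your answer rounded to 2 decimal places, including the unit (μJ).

Initial: C1(3μF, Q=2μC, V=0.67V), C2(5μF, Q=16μC, V=3.20V), C3(1μF, Q=11μC, V=11.00V)
Op 1: GROUND 2: Q2=0; energy lost=25.600
Op 2: CLOSE 2-3: Q_total=11.00, C_total=6.00, V=1.83; Q2=9.17, Q3=1.83; dissipated=50.417
Op 3: CLOSE 3-2: Q_total=11.00, C_total=6.00, V=1.83; Q3=1.83, Q2=9.17; dissipated=0.000
Op 4: CLOSE 2-1: Q_total=11.17, C_total=8.00, V=1.40; Q2=6.98, Q1=4.19; dissipated=1.276
Total dissipated: 77.293 μJ

Answer: 77.29 μJ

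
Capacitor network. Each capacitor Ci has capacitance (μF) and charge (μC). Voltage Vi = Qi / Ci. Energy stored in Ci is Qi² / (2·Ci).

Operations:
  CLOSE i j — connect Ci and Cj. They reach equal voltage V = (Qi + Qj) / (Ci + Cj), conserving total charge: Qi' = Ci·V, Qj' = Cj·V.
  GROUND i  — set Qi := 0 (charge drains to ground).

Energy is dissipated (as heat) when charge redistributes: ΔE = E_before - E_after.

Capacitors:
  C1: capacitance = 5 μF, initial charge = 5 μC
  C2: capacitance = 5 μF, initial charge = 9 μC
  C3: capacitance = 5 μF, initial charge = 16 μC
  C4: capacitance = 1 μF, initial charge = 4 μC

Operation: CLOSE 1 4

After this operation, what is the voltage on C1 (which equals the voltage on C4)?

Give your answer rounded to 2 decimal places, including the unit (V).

Initial: C1(5μF, Q=5μC, V=1.00V), C2(5μF, Q=9μC, V=1.80V), C3(5μF, Q=16μC, V=3.20V), C4(1μF, Q=4μC, V=4.00V)
Op 1: CLOSE 1-4: Q_total=9.00, C_total=6.00, V=1.50; Q1=7.50, Q4=1.50; dissipated=3.750

Answer: 1.50 V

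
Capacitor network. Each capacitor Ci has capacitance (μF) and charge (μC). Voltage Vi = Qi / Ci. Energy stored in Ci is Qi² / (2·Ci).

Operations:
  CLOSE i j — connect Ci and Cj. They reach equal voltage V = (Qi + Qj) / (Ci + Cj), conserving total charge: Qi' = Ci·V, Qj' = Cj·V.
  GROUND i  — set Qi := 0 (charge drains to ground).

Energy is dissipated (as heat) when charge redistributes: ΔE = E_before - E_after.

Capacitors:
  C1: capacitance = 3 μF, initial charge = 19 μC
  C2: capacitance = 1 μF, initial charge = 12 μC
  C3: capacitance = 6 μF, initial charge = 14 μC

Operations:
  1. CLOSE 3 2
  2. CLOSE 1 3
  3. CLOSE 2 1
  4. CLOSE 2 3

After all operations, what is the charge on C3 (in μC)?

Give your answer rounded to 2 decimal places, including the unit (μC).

Initial: C1(3μF, Q=19μC, V=6.33V), C2(1μF, Q=12μC, V=12.00V), C3(6μF, Q=14μC, V=2.33V)
Op 1: CLOSE 3-2: Q_total=26.00, C_total=7.00, V=3.71; Q3=22.29, Q2=3.71; dissipated=40.048
Op 2: CLOSE 1-3: Q_total=41.29, C_total=9.00, V=4.59; Q1=13.76, Q3=27.52; dissipated=6.859
Op 3: CLOSE 2-1: Q_total=17.48, C_total=4.00, V=4.37; Q2=4.37, Q1=13.11; dissipated=0.286
Op 4: CLOSE 2-3: Q_total=31.89, C_total=7.00, V=4.56; Q2=4.56, Q3=27.34; dissipated=0.020
Final charges: Q1=13.11, Q2=4.56, Q3=27.34

Answer: 27.34 μC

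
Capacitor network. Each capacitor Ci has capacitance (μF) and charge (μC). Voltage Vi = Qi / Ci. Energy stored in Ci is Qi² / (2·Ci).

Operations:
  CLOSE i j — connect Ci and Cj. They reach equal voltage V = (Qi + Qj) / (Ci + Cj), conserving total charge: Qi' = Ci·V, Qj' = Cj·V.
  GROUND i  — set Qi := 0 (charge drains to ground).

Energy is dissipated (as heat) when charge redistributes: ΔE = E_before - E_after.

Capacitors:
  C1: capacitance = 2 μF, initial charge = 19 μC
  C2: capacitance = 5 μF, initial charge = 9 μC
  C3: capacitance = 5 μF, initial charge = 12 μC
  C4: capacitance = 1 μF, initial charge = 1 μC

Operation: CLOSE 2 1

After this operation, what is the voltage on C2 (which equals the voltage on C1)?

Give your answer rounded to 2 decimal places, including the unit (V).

Initial: C1(2μF, Q=19μC, V=9.50V), C2(5μF, Q=9μC, V=1.80V), C3(5μF, Q=12μC, V=2.40V), C4(1μF, Q=1μC, V=1.00V)
Op 1: CLOSE 2-1: Q_total=28.00, C_total=7.00, V=4.00; Q2=20.00, Q1=8.00; dissipated=42.350

Answer: 4.00 V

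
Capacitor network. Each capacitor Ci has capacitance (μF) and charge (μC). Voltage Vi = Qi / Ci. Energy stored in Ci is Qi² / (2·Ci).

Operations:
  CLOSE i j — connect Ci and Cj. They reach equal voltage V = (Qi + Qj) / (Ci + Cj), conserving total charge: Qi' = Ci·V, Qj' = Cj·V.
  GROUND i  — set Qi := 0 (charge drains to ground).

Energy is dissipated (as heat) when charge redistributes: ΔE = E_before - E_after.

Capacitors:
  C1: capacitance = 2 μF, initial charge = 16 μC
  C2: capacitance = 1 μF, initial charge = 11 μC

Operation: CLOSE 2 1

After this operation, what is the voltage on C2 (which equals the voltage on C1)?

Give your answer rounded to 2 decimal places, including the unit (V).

Initial: C1(2μF, Q=16μC, V=8.00V), C2(1μF, Q=11μC, V=11.00V)
Op 1: CLOSE 2-1: Q_total=27.00, C_total=3.00, V=9.00; Q2=9.00, Q1=18.00; dissipated=3.000

Answer: 9.00 V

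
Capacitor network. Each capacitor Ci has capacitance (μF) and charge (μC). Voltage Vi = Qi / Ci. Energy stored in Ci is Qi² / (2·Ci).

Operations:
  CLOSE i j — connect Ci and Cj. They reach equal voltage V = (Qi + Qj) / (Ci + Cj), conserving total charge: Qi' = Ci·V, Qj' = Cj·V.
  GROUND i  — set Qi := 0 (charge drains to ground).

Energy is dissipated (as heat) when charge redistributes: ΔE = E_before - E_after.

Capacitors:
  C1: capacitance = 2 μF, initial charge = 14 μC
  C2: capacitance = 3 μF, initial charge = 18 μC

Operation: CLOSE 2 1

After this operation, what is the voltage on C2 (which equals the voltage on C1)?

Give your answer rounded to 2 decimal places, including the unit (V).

Answer: 6.40 V

Derivation:
Initial: C1(2μF, Q=14μC, V=7.00V), C2(3μF, Q=18μC, V=6.00V)
Op 1: CLOSE 2-1: Q_total=32.00, C_total=5.00, V=6.40; Q2=19.20, Q1=12.80; dissipated=0.600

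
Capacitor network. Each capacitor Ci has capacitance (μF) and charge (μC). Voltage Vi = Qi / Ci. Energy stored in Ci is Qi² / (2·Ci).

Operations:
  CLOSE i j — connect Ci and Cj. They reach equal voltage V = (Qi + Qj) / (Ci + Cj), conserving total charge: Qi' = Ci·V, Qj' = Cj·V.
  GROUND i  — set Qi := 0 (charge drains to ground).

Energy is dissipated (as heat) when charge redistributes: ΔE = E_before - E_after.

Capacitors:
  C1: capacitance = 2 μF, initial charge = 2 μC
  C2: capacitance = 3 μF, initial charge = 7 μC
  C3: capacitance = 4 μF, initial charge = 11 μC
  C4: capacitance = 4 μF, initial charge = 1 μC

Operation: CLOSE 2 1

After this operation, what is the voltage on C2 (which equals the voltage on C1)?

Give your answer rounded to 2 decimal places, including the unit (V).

Answer: 1.80 V

Derivation:
Initial: C1(2μF, Q=2μC, V=1.00V), C2(3μF, Q=7μC, V=2.33V), C3(4μF, Q=11μC, V=2.75V), C4(4μF, Q=1μC, V=0.25V)
Op 1: CLOSE 2-1: Q_total=9.00, C_total=5.00, V=1.80; Q2=5.40, Q1=3.60; dissipated=1.067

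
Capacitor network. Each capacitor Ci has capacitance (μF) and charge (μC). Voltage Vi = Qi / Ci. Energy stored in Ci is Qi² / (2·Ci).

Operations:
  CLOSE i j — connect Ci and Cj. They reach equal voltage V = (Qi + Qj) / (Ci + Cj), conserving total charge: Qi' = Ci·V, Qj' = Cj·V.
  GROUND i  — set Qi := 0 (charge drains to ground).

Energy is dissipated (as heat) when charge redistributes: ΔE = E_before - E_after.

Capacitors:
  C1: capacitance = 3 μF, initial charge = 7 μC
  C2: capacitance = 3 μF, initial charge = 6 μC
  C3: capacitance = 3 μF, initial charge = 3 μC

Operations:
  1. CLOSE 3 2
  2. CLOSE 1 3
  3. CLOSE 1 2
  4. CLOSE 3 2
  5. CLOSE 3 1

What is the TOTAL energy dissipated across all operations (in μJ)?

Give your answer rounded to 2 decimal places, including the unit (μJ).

Answer: 1.44 μJ

Derivation:
Initial: C1(3μF, Q=7μC, V=2.33V), C2(3μF, Q=6μC, V=2.00V), C3(3μF, Q=3μC, V=1.00V)
Op 1: CLOSE 3-2: Q_total=9.00, C_total=6.00, V=1.50; Q3=4.50, Q2=4.50; dissipated=0.750
Op 2: CLOSE 1-3: Q_total=11.50, C_total=6.00, V=1.92; Q1=5.75, Q3=5.75; dissipated=0.521
Op 3: CLOSE 1-2: Q_total=10.25, C_total=6.00, V=1.71; Q1=5.12, Q2=5.12; dissipated=0.130
Op 4: CLOSE 3-2: Q_total=10.88, C_total=6.00, V=1.81; Q3=5.44, Q2=5.44; dissipated=0.033
Op 5: CLOSE 3-1: Q_total=10.56, C_total=6.00, V=1.76; Q3=5.28, Q1=5.28; dissipated=0.008
Total dissipated: 1.442 μJ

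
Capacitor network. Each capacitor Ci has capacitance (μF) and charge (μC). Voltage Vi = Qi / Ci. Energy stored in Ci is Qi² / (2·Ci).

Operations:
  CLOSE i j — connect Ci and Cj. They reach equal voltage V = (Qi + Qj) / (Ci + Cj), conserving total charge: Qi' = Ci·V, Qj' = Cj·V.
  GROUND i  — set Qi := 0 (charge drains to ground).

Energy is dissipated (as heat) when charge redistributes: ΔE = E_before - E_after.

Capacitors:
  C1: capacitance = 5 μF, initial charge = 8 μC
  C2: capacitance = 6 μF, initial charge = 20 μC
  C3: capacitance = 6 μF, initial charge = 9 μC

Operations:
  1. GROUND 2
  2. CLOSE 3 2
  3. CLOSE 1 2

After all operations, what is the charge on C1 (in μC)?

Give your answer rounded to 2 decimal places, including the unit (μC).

Answer: 5.68 μC

Derivation:
Initial: C1(5μF, Q=8μC, V=1.60V), C2(6μF, Q=20μC, V=3.33V), C3(6μF, Q=9μC, V=1.50V)
Op 1: GROUND 2: Q2=0; energy lost=33.333
Op 2: CLOSE 3-2: Q_total=9.00, C_total=12.00, V=0.75; Q3=4.50, Q2=4.50; dissipated=3.375
Op 3: CLOSE 1-2: Q_total=12.50, C_total=11.00, V=1.14; Q1=5.68, Q2=6.82; dissipated=0.985
Final charges: Q1=5.68, Q2=6.82, Q3=4.50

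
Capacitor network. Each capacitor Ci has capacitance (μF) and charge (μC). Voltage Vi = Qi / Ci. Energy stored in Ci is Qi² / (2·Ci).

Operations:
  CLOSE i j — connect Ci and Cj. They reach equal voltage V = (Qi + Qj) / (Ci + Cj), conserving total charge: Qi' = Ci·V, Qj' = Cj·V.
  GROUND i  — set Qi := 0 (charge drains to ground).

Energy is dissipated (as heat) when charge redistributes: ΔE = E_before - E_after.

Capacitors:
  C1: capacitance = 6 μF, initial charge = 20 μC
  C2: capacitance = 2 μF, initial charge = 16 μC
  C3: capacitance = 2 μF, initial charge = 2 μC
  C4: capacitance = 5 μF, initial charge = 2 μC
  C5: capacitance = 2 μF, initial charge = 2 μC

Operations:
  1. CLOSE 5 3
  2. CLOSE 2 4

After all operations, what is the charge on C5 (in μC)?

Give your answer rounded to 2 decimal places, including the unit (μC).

Answer: 2.00 μC

Derivation:
Initial: C1(6μF, Q=20μC, V=3.33V), C2(2μF, Q=16μC, V=8.00V), C3(2μF, Q=2μC, V=1.00V), C4(5μF, Q=2μC, V=0.40V), C5(2μF, Q=2μC, V=1.00V)
Op 1: CLOSE 5-3: Q_total=4.00, C_total=4.00, V=1.00; Q5=2.00, Q3=2.00; dissipated=0.000
Op 2: CLOSE 2-4: Q_total=18.00, C_total=7.00, V=2.57; Q2=5.14, Q4=12.86; dissipated=41.257
Final charges: Q1=20.00, Q2=5.14, Q3=2.00, Q4=12.86, Q5=2.00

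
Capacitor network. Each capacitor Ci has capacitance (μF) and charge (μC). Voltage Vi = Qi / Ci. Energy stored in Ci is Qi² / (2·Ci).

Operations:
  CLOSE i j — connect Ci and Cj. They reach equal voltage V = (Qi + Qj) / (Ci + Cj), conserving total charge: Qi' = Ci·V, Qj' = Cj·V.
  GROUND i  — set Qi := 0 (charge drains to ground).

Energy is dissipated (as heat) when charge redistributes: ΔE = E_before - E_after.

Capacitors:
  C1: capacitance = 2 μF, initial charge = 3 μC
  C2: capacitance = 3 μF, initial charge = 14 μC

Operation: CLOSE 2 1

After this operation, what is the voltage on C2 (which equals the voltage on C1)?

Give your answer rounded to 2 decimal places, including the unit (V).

Answer: 3.40 V

Derivation:
Initial: C1(2μF, Q=3μC, V=1.50V), C2(3μF, Q=14μC, V=4.67V)
Op 1: CLOSE 2-1: Q_total=17.00, C_total=5.00, V=3.40; Q2=10.20, Q1=6.80; dissipated=6.017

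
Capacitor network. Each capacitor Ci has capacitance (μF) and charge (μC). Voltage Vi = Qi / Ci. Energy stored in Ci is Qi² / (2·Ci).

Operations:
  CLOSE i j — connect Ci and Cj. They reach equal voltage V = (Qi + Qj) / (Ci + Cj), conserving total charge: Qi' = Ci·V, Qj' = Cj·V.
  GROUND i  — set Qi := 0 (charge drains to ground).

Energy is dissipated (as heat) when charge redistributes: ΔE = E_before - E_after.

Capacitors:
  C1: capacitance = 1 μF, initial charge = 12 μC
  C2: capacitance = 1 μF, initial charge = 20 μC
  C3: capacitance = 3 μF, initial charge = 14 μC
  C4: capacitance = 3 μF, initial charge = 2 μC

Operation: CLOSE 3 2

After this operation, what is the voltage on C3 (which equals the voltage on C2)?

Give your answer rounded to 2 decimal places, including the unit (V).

Initial: C1(1μF, Q=12μC, V=12.00V), C2(1μF, Q=20μC, V=20.00V), C3(3μF, Q=14μC, V=4.67V), C4(3μF, Q=2μC, V=0.67V)
Op 1: CLOSE 3-2: Q_total=34.00, C_total=4.00, V=8.50; Q3=25.50, Q2=8.50; dissipated=88.167

Answer: 8.50 V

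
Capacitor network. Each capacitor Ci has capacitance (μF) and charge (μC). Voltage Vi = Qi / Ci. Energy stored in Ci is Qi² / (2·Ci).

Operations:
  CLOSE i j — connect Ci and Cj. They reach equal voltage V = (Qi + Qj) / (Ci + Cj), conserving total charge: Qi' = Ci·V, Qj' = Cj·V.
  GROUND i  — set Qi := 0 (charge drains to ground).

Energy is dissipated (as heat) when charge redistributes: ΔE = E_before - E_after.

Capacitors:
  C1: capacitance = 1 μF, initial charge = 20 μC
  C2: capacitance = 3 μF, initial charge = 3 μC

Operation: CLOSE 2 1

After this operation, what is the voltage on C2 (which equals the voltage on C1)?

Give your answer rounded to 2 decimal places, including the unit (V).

Initial: C1(1μF, Q=20μC, V=20.00V), C2(3μF, Q=3μC, V=1.00V)
Op 1: CLOSE 2-1: Q_total=23.00, C_total=4.00, V=5.75; Q2=17.25, Q1=5.75; dissipated=135.375

Answer: 5.75 V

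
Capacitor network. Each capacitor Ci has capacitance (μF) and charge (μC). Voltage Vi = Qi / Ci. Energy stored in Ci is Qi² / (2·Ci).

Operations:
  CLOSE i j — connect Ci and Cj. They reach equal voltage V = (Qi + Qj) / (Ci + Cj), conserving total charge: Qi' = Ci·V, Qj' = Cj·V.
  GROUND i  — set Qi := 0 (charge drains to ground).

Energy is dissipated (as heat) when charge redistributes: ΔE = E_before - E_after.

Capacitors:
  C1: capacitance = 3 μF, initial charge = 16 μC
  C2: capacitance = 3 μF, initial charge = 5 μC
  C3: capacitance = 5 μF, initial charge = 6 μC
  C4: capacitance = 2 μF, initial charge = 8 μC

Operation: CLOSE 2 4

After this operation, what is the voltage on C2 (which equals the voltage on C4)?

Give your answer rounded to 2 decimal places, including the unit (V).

Answer: 2.60 V

Derivation:
Initial: C1(3μF, Q=16μC, V=5.33V), C2(3μF, Q=5μC, V=1.67V), C3(5μF, Q=6μC, V=1.20V), C4(2μF, Q=8μC, V=4.00V)
Op 1: CLOSE 2-4: Q_total=13.00, C_total=5.00, V=2.60; Q2=7.80, Q4=5.20; dissipated=3.267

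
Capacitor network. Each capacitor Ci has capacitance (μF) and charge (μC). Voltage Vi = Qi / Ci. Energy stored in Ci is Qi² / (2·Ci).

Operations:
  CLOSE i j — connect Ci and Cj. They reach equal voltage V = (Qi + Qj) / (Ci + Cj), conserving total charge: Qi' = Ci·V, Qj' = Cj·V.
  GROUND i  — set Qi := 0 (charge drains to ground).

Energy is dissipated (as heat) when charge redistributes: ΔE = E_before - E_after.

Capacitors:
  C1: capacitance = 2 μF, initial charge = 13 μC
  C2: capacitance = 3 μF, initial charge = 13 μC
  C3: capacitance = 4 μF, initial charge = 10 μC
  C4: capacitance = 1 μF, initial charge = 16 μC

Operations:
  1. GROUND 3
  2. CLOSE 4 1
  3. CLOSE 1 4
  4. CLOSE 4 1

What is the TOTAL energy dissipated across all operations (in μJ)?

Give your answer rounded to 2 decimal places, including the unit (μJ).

Answer: 42.58 μJ

Derivation:
Initial: C1(2μF, Q=13μC, V=6.50V), C2(3μF, Q=13μC, V=4.33V), C3(4μF, Q=10μC, V=2.50V), C4(1μF, Q=16μC, V=16.00V)
Op 1: GROUND 3: Q3=0; energy lost=12.500
Op 2: CLOSE 4-1: Q_total=29.00, C_total=3.00, V=9.67; Q4=9.67, Q1=19.33; dissipated=30.083
Op 3: CLOSE 1-4: Q_total=29.00, C_total=3.00, V=9.67; Q1=19.33, Q4=9.67; dissipated=0.000
Op 4: CLOSE 4-1: Q_total=29.00, C_total=3.00, V=9.67; Q4=9.67, Q1=19.33; dissipated=0.000
Total dissipated: 42.583 μJ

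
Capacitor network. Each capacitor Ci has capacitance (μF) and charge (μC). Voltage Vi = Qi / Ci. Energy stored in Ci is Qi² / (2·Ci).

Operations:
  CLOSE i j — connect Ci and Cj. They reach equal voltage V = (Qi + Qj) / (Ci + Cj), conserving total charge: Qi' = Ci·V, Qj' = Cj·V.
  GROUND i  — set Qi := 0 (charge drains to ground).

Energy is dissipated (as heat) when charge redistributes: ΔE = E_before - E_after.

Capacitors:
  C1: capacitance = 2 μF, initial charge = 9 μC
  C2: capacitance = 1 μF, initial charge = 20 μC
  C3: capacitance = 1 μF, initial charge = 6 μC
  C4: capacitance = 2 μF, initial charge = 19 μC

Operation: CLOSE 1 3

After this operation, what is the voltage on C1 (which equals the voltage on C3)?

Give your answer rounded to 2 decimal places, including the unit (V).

Answer: 5.00 V

Derivation:
Initial: C1(2μF, Q=9μC, V=4.50V), C2(1μF, Q=20μC, V=20.00V), C3(1μF, Q=6μC, V=6.00V), C4(2μF, Q=19μC, V=9.50V)
Op 1: CLOSE 1-3: Q_total=15.00, C_total=3.00, V=5.00; Q1=10.00, Q3=5.00; dissipated=0.750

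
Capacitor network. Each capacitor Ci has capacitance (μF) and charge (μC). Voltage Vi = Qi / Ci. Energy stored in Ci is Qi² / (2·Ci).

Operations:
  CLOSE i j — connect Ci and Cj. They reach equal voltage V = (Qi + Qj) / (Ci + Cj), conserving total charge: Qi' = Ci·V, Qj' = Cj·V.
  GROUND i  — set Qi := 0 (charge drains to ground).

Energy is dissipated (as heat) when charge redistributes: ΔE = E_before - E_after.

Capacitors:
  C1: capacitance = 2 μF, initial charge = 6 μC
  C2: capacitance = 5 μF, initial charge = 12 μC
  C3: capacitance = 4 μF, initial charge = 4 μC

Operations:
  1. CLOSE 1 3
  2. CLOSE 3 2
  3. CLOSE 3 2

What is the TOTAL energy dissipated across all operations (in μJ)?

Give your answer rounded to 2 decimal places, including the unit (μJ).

Initial: C1(2μF, Q=6μC, V=3.00V), C2(5μF, Q=12μC, V=2.40V), C3(4μF, Q=4μC, V=1.00V)
Op 1: CLOSE 1-3: Q_total=10.00, C_total=6.00, V=1.67; Q1=3.33, Q3=6.67; dissipated=2.667
Op 2: CLOSE 3-2: Q_total=18.67, C_total=9.00, V=2.07; Q3=8.30, Q2=10.37; dissipated=0.598
Op 3: CLOSE 3-2: Q_total=18.67, C_total=9.00, V=2.07; Q3=8.30, Q2=10.37; dissipated=0.000
Total dissipated: 3.264 μJ

Answer: 3.26 μJ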